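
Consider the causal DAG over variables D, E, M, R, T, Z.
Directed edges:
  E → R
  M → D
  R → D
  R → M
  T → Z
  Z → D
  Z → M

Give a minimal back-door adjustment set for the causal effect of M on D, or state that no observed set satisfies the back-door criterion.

desc(M)\{M}={D}; candidates ⊆ {E,R,T,Z}.
size 0: {}; under {} M still reaches {D,E,R,T,Z} ∋ D.
size 1: {E}, {R}, {T} …(+1); under {E} M still reaches {D,R,T,Z} ∋ D.
{R,Z}: M⊥D given {R,Z} in G with M→· removed — back-door holds.

M→D: minimal back-door set {R, Z}.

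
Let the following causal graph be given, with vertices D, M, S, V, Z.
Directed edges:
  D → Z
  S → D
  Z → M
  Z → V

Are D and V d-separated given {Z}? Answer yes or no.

Bayes-Ball from D | {Z} reaches {S}.
V ∉ reach(D|{Z}) ⇒ D ⊥ V | {Z}.

Yes — D ⊥ V | {Z}.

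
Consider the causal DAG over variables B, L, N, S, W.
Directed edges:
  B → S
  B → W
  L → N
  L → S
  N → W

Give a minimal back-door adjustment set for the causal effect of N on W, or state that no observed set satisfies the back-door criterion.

N→W: minimal back-door set ∅.

desc(N)\{N}={W}; candidates ⊆ {B,L,S}.
∅: N⊥W given ∅ in G with N→· removed — back-door holds.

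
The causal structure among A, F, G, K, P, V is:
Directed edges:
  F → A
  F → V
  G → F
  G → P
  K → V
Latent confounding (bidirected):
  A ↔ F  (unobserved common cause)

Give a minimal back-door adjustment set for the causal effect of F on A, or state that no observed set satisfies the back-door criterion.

desc(F)\{F}={A,V}; candidates ⊆ {G,K,P}.
F↔A: latent back-door arc(s) into F.
size 0: {}; under {} F still reaches {A,G,P} ∋ A.
size 1: {G}, {K}, {P}; under {G} F still reaches {A} ∋ A.
size 2: {G,K}, {G,P}, {K,P}; under {G,K} F still reaches {A} ∋ A.
F↔A cannot be blocked by any observed set — no back-door set.

F→A: no observed back-door set.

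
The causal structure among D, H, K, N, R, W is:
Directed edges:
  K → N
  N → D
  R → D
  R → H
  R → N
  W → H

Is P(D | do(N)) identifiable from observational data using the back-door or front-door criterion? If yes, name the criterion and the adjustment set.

desc(N)\{N}={D}; candidates ⊆ {H,K,R,W}.
size 0: {}; under {} N still reaches {D,H,K,R} ∋ D.
{R}: N⊥D given {R} in G with N→· removed — back-door holds.
P(D|do(N)) = Σ_{R} P(D|N,R)·P(R).

P(D|do(N)): backdoor, adjust for {R}.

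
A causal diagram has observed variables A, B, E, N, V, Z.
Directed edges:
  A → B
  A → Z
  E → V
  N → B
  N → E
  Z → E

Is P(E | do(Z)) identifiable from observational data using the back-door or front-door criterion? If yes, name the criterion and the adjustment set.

P(E|do(Z)): backdoor, adjust for ∅.

desc(Z)\{Z}={E,V}; candidates ⊆ {A,B,N}.
∅: Z⊥E given ∅ in G with Z→· removed — back-door holds.
P(E|do(Z)) = P(E|Z) — no adjustment needed.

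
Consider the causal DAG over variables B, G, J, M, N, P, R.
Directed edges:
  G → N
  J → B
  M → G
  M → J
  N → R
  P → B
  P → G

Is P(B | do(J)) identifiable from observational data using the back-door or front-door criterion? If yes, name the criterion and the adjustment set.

desc(J)\{J}={B}; candidates ⊆ {G,M,N,P,R}.
∅: J⊥B given ∅ in G with J→· removed — back-door holds.
P(B|do(J)) = P(B|J) — no adjustment needed.

P(B|do(J)): backdoor, adjust for ∅.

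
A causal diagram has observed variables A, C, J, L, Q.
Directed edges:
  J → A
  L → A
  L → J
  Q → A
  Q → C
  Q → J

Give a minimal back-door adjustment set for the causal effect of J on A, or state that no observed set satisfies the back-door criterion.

desc(J)\{J}={A}; candidates ⊆ {C,L,Q}.
size 0: {}; under {} J still reaches {A,C,L,Q} ∋ A.
size 1: {C}, {L}, {Q}; under {C} J still reaches {A,L,Q} ∋ A.
{L,Q}: J⊥A given {L,Q} in G with J→· removed — back-door holds.

J→A: minimal back-door set {L, Q}.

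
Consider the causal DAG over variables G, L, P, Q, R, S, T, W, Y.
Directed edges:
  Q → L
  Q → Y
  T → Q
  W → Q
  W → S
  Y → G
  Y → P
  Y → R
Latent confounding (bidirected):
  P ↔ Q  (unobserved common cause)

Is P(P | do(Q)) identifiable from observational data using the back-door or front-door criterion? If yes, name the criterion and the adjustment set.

P(P|do(Q)): frontdoor, adjust for {Y}.

desc(Q)\{Q}={G,L,P,R,Y}; candidates ⊆ {S,T,W}.
Q↔P: latent back-door arc(s) into Q.
size 0: {}; under {} Q still reaches {P,S,T,W} ∋ P.
size 1: {S}, {T}, {W}; under {S} Q still reaches {P,T,W} ∋ P.
size 2: {S,T}, {S,W}, {T,W}; under {S,T} Q still reaches {P,W} ∋ P.
Q↔P cannot be blocked by any observed set — no back-door set.
{Y}: (i) intercepts every directed Q→P path; (ii) no back-door Q→{Y}; (iii) {Q} blocks every back-door {Y}→P. Front-door holds.
P(P|do(Q)) = Σ_{Y} P(Y|Q) Σ_{Q'} P(P|Y,Q')P(Q').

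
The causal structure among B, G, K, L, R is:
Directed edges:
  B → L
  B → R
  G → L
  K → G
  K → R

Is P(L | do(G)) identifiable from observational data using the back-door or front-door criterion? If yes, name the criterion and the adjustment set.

P(L|do(G)): backdoor, adjust for ∅.

desc(G)\{G}={L}; candidates ⊆ {B,K,R}.
∅: G⊥L given ∅ in G with G→· removed — back-door holds.
P(L|do(G)) = P(L|G) — no adjustment needed.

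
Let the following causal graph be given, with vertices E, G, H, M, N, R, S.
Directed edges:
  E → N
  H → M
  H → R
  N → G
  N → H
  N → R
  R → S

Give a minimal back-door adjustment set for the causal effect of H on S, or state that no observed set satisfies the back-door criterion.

H→S: minimal back-door set {N}.

desc(H)\{H}={M,R,S}; candidates ⊆ {E,G,N}.
size 0: {}; under {} H still reaches {E,G,N,R,S} ∋ S.
{N}: H⊥S given {N} in G with H→· removed — back-door holds.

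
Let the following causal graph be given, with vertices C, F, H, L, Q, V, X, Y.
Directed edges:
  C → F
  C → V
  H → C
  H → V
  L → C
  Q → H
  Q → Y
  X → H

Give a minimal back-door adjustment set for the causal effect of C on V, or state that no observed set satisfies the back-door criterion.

C→V: minimal back-door set {H}.

desc(C)\{C}={F,V}; candidates ⊆ {H,L,Q,X,Y}.
size 0: {}; under {} C still reaches {H,L,Q,V,X,Y} ∋ V.
{H}: C⊥V given {H} in G with C→· removed — back-door holds.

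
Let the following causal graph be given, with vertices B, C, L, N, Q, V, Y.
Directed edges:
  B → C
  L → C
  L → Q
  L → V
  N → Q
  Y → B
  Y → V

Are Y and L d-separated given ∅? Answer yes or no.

Bayes-Ball from Y | ∅ reaches {B,C,V}.
L ∉ reach(Y|∅) ⇒ Y ⊥ L | ∅.

Yes — Y ⊥ L | ∅.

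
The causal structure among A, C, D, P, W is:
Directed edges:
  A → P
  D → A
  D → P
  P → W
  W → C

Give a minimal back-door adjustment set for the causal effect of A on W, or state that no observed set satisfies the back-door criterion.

A→W: minimal back-door set {D}.

desc(A)\{A}={C,P,W}; candidates ⊆ {D}.
size 0: {}; under {} A still reaches {C,D,P,W} ∋ W.
{D}: A⊥W given {D} in G with A→· removed — back-door holds.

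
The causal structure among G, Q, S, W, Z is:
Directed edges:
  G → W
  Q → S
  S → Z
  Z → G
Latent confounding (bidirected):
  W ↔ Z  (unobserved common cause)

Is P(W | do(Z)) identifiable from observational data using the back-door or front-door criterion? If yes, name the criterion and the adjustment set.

P(W|do(Z)): frontdoor, adjust for {G}.

desc(Z)\{Z}={G,W}; candidates ⊆ {Q,S}.
Z↔W: latent back-door arc(s) into Z.
size 0: {}; under {} Z still reaches {Q,S,W} ∋ W.
size 1: {Q}, {S}; under {Q} Z still reaches {S,W} ∋ W.
size 2: {Q,S}; under {Q,S} Z still reaches {W} ∋ W.
Z↔W cannot be blocked by any observed set — no back-door set.
{G}: (i) intercepts every directed Z→W path; (ii) no back-door Z→{G}; (iii) {Z} blocks every back-door {G}→W. Front-door holds.
P(W|do(Z)) = Σ_{G} P(G|Z) Σ_{Z'} P(W|G,Z')P(Z').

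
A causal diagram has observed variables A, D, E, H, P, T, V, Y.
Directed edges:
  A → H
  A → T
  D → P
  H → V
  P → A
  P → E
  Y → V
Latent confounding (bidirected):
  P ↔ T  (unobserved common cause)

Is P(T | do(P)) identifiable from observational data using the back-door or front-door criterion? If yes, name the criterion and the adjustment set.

desc(P)\{P}={A,E,H,T,V}; candidates ⊆ {D,Y}.
P↔T: latent back-door arc(s) into P.
size 0: {}; under {} P still reaches {D,T} ∋ T.
size 1: {D}, {Y}; under {D} P still reaches {T} ∋ T.
size 2: {D,Y}; under {D,Y} P still reaches {T} ∋ T.
P↔T cannot be blocked by any observed set — no back-door set.
{A}: (i) intercepts every directed P→T path; (ii) no back-door P→{A}; (iii) {P} blocks every back-door {A}→T. Front-door holds.
P(T|do(P)) = Σ_{A} P(A|P) Σ_{P'} P(T|A,P')P(P').

P(T|do(P)): frontdoor, adjust for {A}.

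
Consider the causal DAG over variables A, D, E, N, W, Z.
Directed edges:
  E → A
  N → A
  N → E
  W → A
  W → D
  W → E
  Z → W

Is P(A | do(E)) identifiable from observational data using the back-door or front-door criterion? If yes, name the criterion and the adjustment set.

P(A|do(E)): backdoor, adjust for {N, W}.

desc(E)\{E}={A}; candidates ⊆ {D,N,W,Z}.
size 0: {}; under {} E still reaches {A,D,N,W,Z} ∋ A.
size 1: {D}, {N}, {W} …(+1); under {D} E still reaches {A,N,W,Z} ∋ A.
{N,W}: E⊥A given {N,W} in G with E→· removed — back-door holds.
P(A|do(E)) = Σ_{N,W} P(A|E,N,W)·P(N,W).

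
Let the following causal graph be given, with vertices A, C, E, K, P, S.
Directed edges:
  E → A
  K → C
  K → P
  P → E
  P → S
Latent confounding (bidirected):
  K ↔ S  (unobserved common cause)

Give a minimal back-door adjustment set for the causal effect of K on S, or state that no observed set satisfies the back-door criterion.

K→S: no observed back-door set.

desc(K)\{K}={A,C,E,P,S}; candidates ⊆ {—}.
K↔S: latent back-door arc(s) into K.
size 0: {}; under {} K still reaches {S} ∋ S.
K↔S cannot be blocked by any observed set — no back-door set.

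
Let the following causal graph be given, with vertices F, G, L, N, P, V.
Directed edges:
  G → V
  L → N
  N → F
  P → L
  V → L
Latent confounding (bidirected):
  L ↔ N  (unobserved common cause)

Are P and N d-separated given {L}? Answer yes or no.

No — P and N are d-connected given {L}.

Bayes-Ball from P | {L} reaches {F,G,N,V}.
N ∈ reach(P|{L}) ⇒ P ⊥̸ N | {L}.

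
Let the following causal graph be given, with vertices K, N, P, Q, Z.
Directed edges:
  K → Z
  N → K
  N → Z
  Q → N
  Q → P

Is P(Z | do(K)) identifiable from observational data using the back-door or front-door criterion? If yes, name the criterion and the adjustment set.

P(Z|do(K)): backdoor, adjust for {N}.

desc(K)\{K}={Z}; candidates ⊆ {N,P,Q}.
size 0: {}; under {} K still reaches {N,P,Q,Z} ∋ Z.
{N}: K⊥Z given {N} in G with K→· removed — back-door holds.
P(Z|do(K)) = Σ_{N} P(Z|K,N)·P(N).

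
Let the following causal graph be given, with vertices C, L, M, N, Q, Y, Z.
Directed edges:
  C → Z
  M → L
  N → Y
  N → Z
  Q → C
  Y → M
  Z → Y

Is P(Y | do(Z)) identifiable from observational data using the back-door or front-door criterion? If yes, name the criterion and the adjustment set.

P(Y|do(Z)): backdoor, adjust for {N}.

desc(Z)\{Z}={L,M,Y}; candidates ⊆ {C,N,Q}.
size 0: {}; under {} Z still reaches {C,L,M,N,Q,Y} ∋ Y.
{N}: Z⊥Y given {N} in G with Z→· removed — back-door holds.
P(Y|do(Z)) = Σ_{N} P(Y|Z,N)·P(N).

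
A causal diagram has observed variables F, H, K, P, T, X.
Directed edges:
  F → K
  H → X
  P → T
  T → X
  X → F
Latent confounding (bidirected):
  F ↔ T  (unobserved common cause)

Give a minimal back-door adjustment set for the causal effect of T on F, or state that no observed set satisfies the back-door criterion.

T→F: no observed back-door set.

desc(T)\{T}={F,K,X}; candidates ⊆ {H,P}.
T↔F: latent back-door arc(s) into T.
size 0: {}; under {} T still reaches {F,K,P} ∋ F.
size 1: {H}, {P}; under {H} T still reaches {F,K,P} ∋ F.
size 2: {H,P}; under {H,P} T still reaches {F,K} ∋ F.
T↔F cannot be blocked by any observed set — no back-door set.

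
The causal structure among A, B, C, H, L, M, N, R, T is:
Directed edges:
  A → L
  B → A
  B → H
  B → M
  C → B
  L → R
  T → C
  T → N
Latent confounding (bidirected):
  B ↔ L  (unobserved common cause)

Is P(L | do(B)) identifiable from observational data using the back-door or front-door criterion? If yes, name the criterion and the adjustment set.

desc(B)\{B}={A,H,L,M,R}; candidates ⊆ {C,N,T}.
B↔L: latent back-door arc(s) into B.
size 0: {}; under {} B still reaches {C,L,N,R,T} ∋ L.
size 1: {C}, {N}, {T}; under {C} B still reaches {L,R} ∋ L.
size 2: {C,N}, {C,T}, {N,T}; under {C,N} B still reaches {L,R} ∋ L.
B↔L cannot be blocked by any observed set — no back-door set.
{A}: (i) intercepts every directed B→L path; (ii) no back-door B→{A}; (iii) {B} blocks every back-door {A}→L. Front-door holds.
P(L|do(B)) = Σ_{A} P(A|B) Σ_{B'} P(L|A,B')P(B').

P(L|do(B)): frontdoor, adjust for {A}.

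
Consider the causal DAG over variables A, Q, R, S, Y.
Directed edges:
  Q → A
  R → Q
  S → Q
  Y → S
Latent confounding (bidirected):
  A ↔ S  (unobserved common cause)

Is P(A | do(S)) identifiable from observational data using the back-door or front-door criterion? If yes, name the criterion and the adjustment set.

P(A|do(S)): frontdoor, adjust for {Q}.

desc(S)\{S}={A,Q}; candidates ⊆ {R,Y}.
S↔A: latent back-door arc(s) into S.
size 0: {}; under {} S still reaches {A,Y} ∋ A.
size 1: {R}, {Y}; under {R} S still reaches {A,Y} ∋ A.
size 2: {R,Y}; under {R,Y} S still reaches {A} ∋ A.
S↔A cannot be blocked by any observed set — no back-door set.
{Q}: (i) intercepts every directed S→A path; (ii) no back-door S→{Q}; (iii) {S} blocks every back-door {Q}→A. Front-door holds.
P(A|do(S)) = Σ_{Q} P(Q|S) Σ_{S'} P(A|Q,S')P(S').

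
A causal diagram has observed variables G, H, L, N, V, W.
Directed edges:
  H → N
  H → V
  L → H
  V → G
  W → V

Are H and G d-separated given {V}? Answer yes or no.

Bayes-Ball from H | {V} reaches {L,N,W}.
G ∉ reach(H|{V}) ⇒ H ⊥ G | {V}.

Yes — H ⊥ G | {V}.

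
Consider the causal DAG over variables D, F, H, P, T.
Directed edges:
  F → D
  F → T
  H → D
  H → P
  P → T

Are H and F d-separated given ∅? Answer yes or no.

Yes — H ⊥ F | ∅.

Bayes-Ball from H | ∅ reaches {D,P,T}.
F ∉ reach(H|∅) ⇒ H ⊥ F | ∅.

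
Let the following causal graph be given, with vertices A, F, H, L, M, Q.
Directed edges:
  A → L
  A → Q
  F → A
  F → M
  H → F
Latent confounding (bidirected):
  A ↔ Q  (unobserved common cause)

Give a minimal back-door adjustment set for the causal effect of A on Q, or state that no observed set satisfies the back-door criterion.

A→Q: no observed back-door set.

desc(A)\{A}={L,Q}; candidates ⊆ {F,H,M}.
A↔Q: latent back-door arc(s) into A.
size 0: {}; under {} A still reaches {F,H,M,Q} ∋ Q.
size 1: {F}, {H}, {M}; under {F} A still reaches {Q} ∋ Q.
size 2: {F,H}, {F,M}, {H,M}; under {F,H} A still reaches {Q} ∋ Q.
A↔Q cannot be blocked by any observed set — no back-door set.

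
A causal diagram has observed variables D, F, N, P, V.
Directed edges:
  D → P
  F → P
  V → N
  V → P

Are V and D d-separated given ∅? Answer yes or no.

Yes — V ⊥ D | ∅.

Bayes-Ball from V | ∅ reaches {N,P}.
D ∉ reach(V|∅) ⇒ V ⊥ D | ∅.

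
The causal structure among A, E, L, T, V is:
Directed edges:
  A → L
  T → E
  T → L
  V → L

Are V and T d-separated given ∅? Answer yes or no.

Bayes-Ball from V | ∅ reaches {L}.
T ∉ reach(V|∅) ⇒ V ⊥ T | ∅.

Yes — V ⊥ T | ∅.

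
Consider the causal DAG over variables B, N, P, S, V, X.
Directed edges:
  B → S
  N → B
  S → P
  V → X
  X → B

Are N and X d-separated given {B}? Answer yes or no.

No — N and X are d-connected given {B}.

Bayes-Ball from N | {B} reaches {V,X}.
X ∈ reach(N|{B}) ⇒ N ⊥̸ X | {B}.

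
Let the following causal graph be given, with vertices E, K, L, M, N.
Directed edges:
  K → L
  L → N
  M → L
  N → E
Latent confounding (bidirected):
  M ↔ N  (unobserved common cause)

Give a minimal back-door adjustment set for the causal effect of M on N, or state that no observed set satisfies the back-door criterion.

M→N: no observed back-door set.

desc(M)\{M}={E,L,N}; candidates ⊆ {K}.
M↔N: latent back-door arc(s) into M.
size 0: {}; under {} M still reaches {E,N} ∋ N.
size 1: {K}; under {K} M still reaches {E,N} ∋ N.
M↔N cannot be blocked by any observed set — no back-door set.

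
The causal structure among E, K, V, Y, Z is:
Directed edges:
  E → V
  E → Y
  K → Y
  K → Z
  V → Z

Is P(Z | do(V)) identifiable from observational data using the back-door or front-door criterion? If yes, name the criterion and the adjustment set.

P(Z|do(V)): backdoor, adjust for ∅.

desc(V)\{V}={Z}; candidates ⊆ {E,K,Y}.
∅: V⊥Z given ∅ in G with V→· removed — back-door holds.
P(Z|do(V)) = P(Z|V) — no adjustment needed.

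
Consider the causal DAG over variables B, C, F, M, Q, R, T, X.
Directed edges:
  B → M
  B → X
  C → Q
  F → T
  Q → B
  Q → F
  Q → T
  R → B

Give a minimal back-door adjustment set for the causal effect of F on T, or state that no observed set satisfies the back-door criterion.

desc(F)\{F}={T}; candidates ⊆ {B,C,M,Q,R,X}.
size 0: {}; under {} F still reaches {B,C,M,Q,T,X} ∋ T.
{Q}: F⊥T given {Q} in G with F→· removed — back-door holds.

F→T: minimal back-door set {Q}.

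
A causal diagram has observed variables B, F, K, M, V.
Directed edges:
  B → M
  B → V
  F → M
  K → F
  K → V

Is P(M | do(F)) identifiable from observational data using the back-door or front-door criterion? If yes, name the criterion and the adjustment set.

P(M|do(F)): backdoor, adjust for ∅.

desc(F)\{F}={M}; candidates ⊆ {B,K,V}.
∅: F⊥M given ∅ in G with F→· removed — back-door holds.
P(M|do(F)) = P(M|F) — no adjustment needed.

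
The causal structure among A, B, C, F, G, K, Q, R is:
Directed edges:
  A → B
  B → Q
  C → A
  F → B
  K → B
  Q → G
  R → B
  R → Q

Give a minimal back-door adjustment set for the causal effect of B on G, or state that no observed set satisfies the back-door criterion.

B→G: minimal back-door set {R}.

desc(B)\{B}={G,Q}; candidates ⊆ {A,C,F,K,R}.
size 0: {}; under {} B still reaches {A,C,F,G,K,Q,R} ∋ G.
{R}: B⊥G given {R} in G with B→· removed — back-door holds.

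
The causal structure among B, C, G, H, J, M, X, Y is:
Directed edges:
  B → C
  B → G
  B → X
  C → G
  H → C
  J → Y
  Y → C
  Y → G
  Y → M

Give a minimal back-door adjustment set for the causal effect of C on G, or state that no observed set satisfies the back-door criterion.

C→G: minimal back-door set {B, Y}.

desc(C)\{C}={G}; candidates ⊆ {B,H,J,M,X,Y}.
size 0: {}; under {} C still reaches {B,G,H,J,M,X,Y} ∋ G.
size 1: {B}, {H}, {J} …(+3); under {B} C still reaches {G,H,J,M,Y} ∋ G.
{B,Y}: C⊥G given {B,Y} in G with C→· removed — back-door holds.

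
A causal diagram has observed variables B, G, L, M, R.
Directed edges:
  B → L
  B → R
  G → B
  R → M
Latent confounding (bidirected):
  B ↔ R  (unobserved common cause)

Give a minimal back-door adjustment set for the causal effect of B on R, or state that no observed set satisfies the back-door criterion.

desc(B)\{B}={L,M,R}; candidates ⊆ {G}.
B↔R: latent back-door arc(s) into B.
size 0: {}; under {} B still reaches {G,M,R} ∋ R.
size 1: {G}; under {G} B still reaches {M,R} ∋ R.
B↔R cannot be blocked by any observed set — no back-door set.

B→R: no observed back-door set.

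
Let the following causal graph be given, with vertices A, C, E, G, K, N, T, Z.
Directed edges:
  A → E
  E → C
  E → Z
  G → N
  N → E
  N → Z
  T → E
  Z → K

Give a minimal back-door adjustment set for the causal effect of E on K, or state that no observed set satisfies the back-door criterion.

desc(E)\{E}={C,K,Z}; candidates ⊆ {A,G,N,T}.
size 0: {}; under {} E still reaches {A,G,K,N,T,Z} ∋ K.
{N}: E⊥K given {N} in G with E→· removed — back-door holds.

E→K: minimal back-door set {N}.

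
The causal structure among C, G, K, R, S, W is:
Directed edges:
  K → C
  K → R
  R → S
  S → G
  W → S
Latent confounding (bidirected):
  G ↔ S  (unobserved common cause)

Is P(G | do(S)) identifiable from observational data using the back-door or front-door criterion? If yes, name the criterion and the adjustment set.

P(G|do(S)): not identifiable (no BD/FD set).

desc(S)\{S}={G}; candidates ⊆ {C,K,R,W}.
S↔G: latent back-door arc(s) into S.
size 0: {}; under {} S still reaches {C,G,K,R,W} ∋ G.
size 1: {C}, {K}, {R} …(+1); under {C} S still reaches {G,K,R,W} ∋ G.
size 2: {C,K}, {C,R}, {C,W} …(+3); under {C,K} S still reaches {G,R,W} ∋ G.
S↔G cannot be blocked by any observed set — no back-door set.
No mediator lies on a directed S→…→G path.
Neither criterion identifies P(G|do(S)) in this graph.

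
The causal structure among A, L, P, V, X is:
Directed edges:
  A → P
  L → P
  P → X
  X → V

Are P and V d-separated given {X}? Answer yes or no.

Yes — P ⊥ V | {X}.

Bayes-Ball from P | {X} reaches {A,L}.
V ∉ reach(P|{X}) ⇒ P ⊥ V | {X}.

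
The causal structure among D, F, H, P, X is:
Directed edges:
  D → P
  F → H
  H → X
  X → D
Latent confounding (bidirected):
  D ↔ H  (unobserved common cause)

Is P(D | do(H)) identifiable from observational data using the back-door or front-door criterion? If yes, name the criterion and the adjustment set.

desc(H)\{H}={D,P,X}; candidates ⊆ {F}.
H↔D: latent back-door arc(s) into H.
size 0: {}; under {} H still reaches {D,F,P} ∋ D.
size 1: {F}; under {F} H still reaches {D,P} ∋ D.
H↔D cannot be blocked by any observed set — no back-door set.
{X}: (i) intercepts every directed H→D path; (ii) no back-door H→{X}; (iii) {H} blocks every back-door {X}→D. Front-door holds.
P(D|do(H)) = Σ_{X} P(X|H) Σ_{H'} P(D|X,H')P(H').

P(D|do(H)): frontdoor, adjust for {X}.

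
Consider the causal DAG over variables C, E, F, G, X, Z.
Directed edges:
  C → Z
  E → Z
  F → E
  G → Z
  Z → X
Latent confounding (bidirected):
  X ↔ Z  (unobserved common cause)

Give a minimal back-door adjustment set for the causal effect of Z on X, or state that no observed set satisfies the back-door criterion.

desc(Z)\{Z}={X}; candidates ⊆ {C,E,F,G}.
Z↔X: latent back-door arc(s) into Z.
size 0: {}; under {} Z still reaches {C,E,F,G,X} ∋ X.
size 1: {C}, {E}, {F} …(+1); under {C} Z still reaches {E,F,G,X} ∋ X.
size 2: {C,E}, {C,F}, {C,G} …(+3); under {C,E} Z still reaches {G,X} ∋ X.
Z↔X cannot be blocked by any observed set — no back-door set.

Z→X: no observed back-door set.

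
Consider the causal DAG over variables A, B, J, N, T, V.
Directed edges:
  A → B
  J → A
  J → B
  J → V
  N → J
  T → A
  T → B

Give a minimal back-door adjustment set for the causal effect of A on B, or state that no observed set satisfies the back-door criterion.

desc(A)\{A}={B}; candidates ⊆ {J,N,T,V}.
size 0: {}; under {} A still reaches {B,J,N,T,V} ∋ B.
size 1: {J}, {N}, {T} …(+1); under {J} A still reaches {B,T} ∋ B.
{J,T}: A⊥B given {J,T} in G with A→· removed — back-door holds.

A→B: minimal back-door set {J, T}.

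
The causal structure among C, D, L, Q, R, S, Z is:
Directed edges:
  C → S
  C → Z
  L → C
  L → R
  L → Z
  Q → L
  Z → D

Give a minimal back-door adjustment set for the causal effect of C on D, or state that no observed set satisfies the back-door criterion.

desc(C)\{C}={D,S,Z}; candidates ⊆ {L,Q,R}.
size 0: {}; under {} C still reaches {D,L,Q,R,Z} ∋ D.
{L}: C⊥D given {L} in G with C→· removed — back-door holds.

C→D: minimal back-door set {L}.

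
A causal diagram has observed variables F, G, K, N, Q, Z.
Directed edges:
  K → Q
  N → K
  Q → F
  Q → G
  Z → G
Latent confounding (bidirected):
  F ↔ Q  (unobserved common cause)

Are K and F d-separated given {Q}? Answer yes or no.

No — K and F are d-connected given {Q}.

Bayes-Ball from K | {Q} reaches {F,N}.
F ∈ reach(K|{Q}) ⇒ K ⊥̸ F | {Q}.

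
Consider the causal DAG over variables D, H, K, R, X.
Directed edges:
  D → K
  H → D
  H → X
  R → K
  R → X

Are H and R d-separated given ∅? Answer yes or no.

Yes — H ⊥ R | ∅.

Bayes-Ball from H | ∅ reaches {D,K,X}.
R ∉ reach(H|∅) ⇒ H ⊥ R | ∅.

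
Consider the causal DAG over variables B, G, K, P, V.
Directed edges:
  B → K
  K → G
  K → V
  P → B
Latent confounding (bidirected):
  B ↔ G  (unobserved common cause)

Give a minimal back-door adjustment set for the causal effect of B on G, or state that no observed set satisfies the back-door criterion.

desc(B)\{B}={G,K,V}; candidates ⊆ {P}.
B↔G: latent back-door arc(s) into B.
size 0: {}; under {} B still reaches {G,P} ∋ G.
size 1: {P}; under {P} B still reaches {G} ∋ G.
B↔G cannot be blocked by any observed set — no back-door set.

B→G: no observed back-door set.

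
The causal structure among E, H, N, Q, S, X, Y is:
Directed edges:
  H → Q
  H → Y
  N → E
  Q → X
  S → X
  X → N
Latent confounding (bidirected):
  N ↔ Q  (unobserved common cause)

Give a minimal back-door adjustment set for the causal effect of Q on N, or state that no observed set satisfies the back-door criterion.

Q→N: no observed back-door set.

desc(Q)\{Q}={E,N,X}; candidates ⊆ {H,S,Y}.
Q↔N: latent back-door arc(s) into Q.
size 0: {}; under {} Q still reaches {E,H,N,Y} ∋ N.
size 1: {H}, {S}, {Y}; under {H} Q still reaches {E,N} ∋ N.
size 2: {H,S}, {H,Y}, {S,Y}; under {H,S} Q still reaches {E,N} ∋ N.
Q↔N cannot be blocked by any observed set — no back-door set.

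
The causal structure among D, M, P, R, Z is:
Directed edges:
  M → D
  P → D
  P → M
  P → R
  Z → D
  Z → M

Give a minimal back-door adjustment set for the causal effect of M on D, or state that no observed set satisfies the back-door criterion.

desc(M)\{M}={D}; candidates ⊆ {P,R,Z}.
size 0: {}; under {} M still reaches {D,P,R,Z} ∋ D.
size 1: {P}, {R}, {Z}; under {P} M still reaches {D,Z} ∋ D.
{P,Z}: M⊥D given {P,Z} in G with M→· removed — back-door holds.

M→D: minimal back-door set {P, Z}.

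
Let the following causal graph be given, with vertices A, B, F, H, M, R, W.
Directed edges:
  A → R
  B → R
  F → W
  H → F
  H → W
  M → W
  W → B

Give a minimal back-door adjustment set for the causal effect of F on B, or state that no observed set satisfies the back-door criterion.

F→B: minimal back-door set {H}.

desc(F)\{F}={B,R,W}; candidates ⊆ {A,H,M}.
size 0: {}; under {} F still reaches {B,H,R,W} ∋ B.
{H}: F⊥B given {H} in G with F→· removed — back-door holds.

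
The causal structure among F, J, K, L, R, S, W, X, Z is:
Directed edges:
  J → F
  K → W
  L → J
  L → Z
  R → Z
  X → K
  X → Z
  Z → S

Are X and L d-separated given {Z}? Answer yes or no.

Bayes-Ball from X | {Z} reaches {F,J,K,L,R,W}.
L ∈ reach(X|{Z}) ⇒ X ⊥̸ L | {Z}.

No — X and L are d-connected given {Z}.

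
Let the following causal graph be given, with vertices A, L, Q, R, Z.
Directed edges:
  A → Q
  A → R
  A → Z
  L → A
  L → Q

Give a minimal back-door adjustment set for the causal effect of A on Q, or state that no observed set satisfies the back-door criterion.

desc(A)\{A}={Q,R,Z}; candidates ⊆ {L}.
size 0: {}; under {} A still reaches {L,Q} ∋ Q.
{L}: A⊥Q given {L} in G with A→· removed — back-door holds.

A→Q: minimal back-door set {L}.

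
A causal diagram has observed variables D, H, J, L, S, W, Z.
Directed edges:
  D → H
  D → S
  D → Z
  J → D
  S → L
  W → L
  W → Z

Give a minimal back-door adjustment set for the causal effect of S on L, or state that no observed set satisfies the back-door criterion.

S→L: minimal back-door set ∅.

desc(S)\{S}={L}; candidates ⊆ {D,H,J,W,Z}.
∅: S⊥L given ∅ in G with S→· removed — back-door holds.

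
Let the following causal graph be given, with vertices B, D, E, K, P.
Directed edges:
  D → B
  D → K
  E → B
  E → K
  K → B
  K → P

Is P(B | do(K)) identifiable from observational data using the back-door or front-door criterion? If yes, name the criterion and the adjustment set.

desc(K)\{K}={B,P}; candidates ⊆ {D,E}.
size 0: {}; under {} K still reaches {B,D,E} ∋ B.
size 1: {D}, {E}; under {D} K still reaches {B,E} ∋ B.
{D,E}: K⊥B given {D,E} in G with K→· removed — back-door holds.
P(B|do(K)) = Σ_{D,E} P(B|K,D,E)·P(D,E).

P(B|do(K)): backdoor, adjust for {D, E}.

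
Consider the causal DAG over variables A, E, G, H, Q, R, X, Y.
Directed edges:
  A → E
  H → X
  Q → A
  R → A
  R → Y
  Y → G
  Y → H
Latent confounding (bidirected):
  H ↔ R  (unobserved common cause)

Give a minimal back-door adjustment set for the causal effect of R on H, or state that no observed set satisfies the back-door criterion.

R→H: no observed back-door set.

desc(R)\{R}={A,E,G,H,X,Y}; candidates ⊆ {Q}.
R↔H: latent back-door arc(s) into R.
size 0: {}; under {} R still reaches {H,X} ∋ H.
size 1: {Q}; under {Q} R still reaches {H,X} ∋ H.
R↔H cannot be blocked by any observed set — no back-door set.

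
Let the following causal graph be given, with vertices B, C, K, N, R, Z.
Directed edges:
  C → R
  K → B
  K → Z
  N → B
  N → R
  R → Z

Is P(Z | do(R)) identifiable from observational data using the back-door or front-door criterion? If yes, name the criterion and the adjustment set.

P(Z|do(R)): backdoor, adjust for ∅.

desc(R)\{R}={Z}; candidates ⊆ {B,C,K,N}.
∅: R⊥Z given ∅ in G with R→· removed — back-door holds.
P(Z|do(R)) = P(Z|R) — no adjustment needed.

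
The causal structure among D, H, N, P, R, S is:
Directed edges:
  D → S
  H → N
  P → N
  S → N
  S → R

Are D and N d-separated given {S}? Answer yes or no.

Bayes-Ball from D | {S} reaches ∅.
N ∉ reach(D|{S}) ⇒ D ⊥ N | {S}.

Yes — D ⊥ N | {S}.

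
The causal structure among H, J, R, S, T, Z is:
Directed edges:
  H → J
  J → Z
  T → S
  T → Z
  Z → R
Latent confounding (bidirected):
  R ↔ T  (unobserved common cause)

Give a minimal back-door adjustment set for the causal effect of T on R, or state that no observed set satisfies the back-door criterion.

desc(T)\{T}={R,S,Z}; candidates ⊆ {H,J}.
T↔R: latent back-door arc(s) into T.
size 0: {}; under {} T still reaches {R} ∋ R.
size 1: {H}, {J}; under {H} T still reaches {R} ∋ R.
size 2: {H,J}; under {H,J} T still reaches {R} ∋ R.
T↔R cannot be blocked by any observed set — no back-door set.

T→R: no observed back-door set.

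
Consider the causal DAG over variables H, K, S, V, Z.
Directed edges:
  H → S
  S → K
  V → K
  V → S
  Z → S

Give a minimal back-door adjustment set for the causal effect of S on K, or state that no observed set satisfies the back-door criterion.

desc(S)\{S}={K}; candidates ⊆ {H,V,Z}.
size 0: {}; under {} S still reaches {H,K,V,Z} ∋ K.
{V}: S⊥K given {V} in G with S→· removed — back-door holds.

S→K: minimal back-door set {V}.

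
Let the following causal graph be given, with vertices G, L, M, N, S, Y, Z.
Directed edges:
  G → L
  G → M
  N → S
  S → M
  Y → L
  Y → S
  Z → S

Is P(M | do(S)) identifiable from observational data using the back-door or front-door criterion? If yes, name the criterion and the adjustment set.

P(M|do(S)): backdoor, adjust for ∅.

desc(S)\{S}={M}; candidates ⊆ {G,L,N,Y,Z}.
∅: S⊥M given ∅ in G with S→· removed — back-door holds.
P(M|do(S)) = P(M|S) — no adjustment needed.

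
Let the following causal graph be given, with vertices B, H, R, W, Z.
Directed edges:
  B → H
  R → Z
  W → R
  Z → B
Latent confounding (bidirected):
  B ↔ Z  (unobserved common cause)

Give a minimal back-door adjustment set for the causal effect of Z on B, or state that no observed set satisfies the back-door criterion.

Z→B: no observed back-door set.

desc(Z)\{Z}={B,H}; candidates ⊆ {R,W}.
Z↔B: latent back-door arc(s) into Z.
size 0: {}; under {} Z still reaches {B,H,R,W} ∋ B.
size 1: {R}, {W}; under {R} Z still reaches {B,H} ∋ B.
size 2: {R,W}; under {R,W} Z still reaches {B,H} ∋ B.
Z↔B cannot be blocked by any observed set — no back-door set.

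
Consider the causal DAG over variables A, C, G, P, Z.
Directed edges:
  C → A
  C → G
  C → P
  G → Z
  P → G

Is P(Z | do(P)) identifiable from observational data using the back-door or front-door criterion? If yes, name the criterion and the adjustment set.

P(Z|do(P)): backdoor, adjust for {C}.

desc(P)\{P}={G,Z}; candidates ⊆ {A,C}.
size 0: {}; under {} P still reaches {A,C,G,Z} ∋ Z.
{C}: P⊥Z given {C} in G with P→· removed — back-door holds.
P(Z|do(P)) = Σ_{C} P(Z|P,C)·P(C).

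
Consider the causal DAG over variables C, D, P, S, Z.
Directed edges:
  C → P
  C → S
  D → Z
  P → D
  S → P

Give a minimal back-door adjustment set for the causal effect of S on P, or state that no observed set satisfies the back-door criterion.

desc(S)\{S}={D,P,Z}; candidates ⊆ {C}.
size 0: {}; under {} S still reaches {C,D,P,Z} ∋ P.
{C}: S⊥P given {C} in G with S→· removed — back-door holds.

S→P: minimal back-door set {C}.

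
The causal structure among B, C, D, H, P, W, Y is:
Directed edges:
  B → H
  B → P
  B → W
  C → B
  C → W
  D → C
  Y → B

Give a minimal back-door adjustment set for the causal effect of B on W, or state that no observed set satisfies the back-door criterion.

desc(B)\{B}={H,P,W}; candidates ⊆ {C,D,Y}.
size 0: {}; under {} B still reaches {C,D,W,Y} ∋ W.
{C}: B⊥W given {C} in G with B→· removed — back-door holds.

B→W: minimal back-door set {C}.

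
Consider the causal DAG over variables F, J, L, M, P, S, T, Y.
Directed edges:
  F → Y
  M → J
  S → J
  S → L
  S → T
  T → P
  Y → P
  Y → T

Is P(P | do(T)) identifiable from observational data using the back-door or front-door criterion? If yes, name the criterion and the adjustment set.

P(P|do(T)): backdoor, adjust for {Y}.

desc(T)\{T}={P}; candidates ⊆ {F,J,L,M,S,Y}.
size 0: {}; under {} T still reaches {F,J,L,P,S,Y} ∋ P.
{Y}: T⊥P given {Y} in G with T→· removed — back-door holds.
P(P|do(T)) = Σ_{Y} P(P|T,Y)·P(Y).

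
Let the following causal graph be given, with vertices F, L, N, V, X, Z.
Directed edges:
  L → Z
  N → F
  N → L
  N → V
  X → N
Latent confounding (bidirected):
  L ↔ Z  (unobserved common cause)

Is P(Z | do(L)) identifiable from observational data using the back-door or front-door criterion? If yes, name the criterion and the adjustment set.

P(Z|do(L)): not identifiable (no BD/FD set).

desc(L)\{L}={Z}; candidates ⊆ {F,N,V,X}.
L↔Z: latent back-door arc(s) into L.
size 0: {}; under {} L still reaches {F,N,V,X,Z} ∋ Z.
size 1: {F}, {N}, {V} …(+1); under {F} L still reaches {N,V,X,Z} ∋ Z.
size 2: {F,N}, {F,V}, {F,X} …(+3); under {F,N} L still reaches {Z} ∋ Z.
L↔Z cannot be blocked by any observed set — no back-door set.
No mediator lies on a directed L→…→Z path.
Neither criterion identifies P(Z|do(L)) in this graph.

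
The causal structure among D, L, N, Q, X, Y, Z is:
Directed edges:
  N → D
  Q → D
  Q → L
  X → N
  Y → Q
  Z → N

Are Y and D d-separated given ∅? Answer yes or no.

No — Y and D are d-connected given ∅.

Bayes-Ball from Y | ∅ reaches {D,L,Q}.
D ∈ reach(Y|∅) ⇒ Y ⊥̸ D | ∅.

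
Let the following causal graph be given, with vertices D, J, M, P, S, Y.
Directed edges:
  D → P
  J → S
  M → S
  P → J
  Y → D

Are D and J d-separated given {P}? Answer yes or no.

Yes — D ⊥ J | {P}.

Bayes-Ball from D | {P} reaches {Y}.
J ∉ reach(D|{P}) ⇒ D ⊥ J | {P}.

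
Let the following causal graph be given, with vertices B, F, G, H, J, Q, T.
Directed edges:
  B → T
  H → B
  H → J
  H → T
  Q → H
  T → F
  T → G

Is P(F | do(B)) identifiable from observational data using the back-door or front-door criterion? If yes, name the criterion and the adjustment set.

P(F|do(B)): backdoor, adjust for {H}.

desc(B)\{B}={F,G,T}; candidates ⊆ {H,J,Q}.
size 0: {}; under {} B still reaches {F,G,H,J,Q,T} ∋ F.
{H}: B⊥F given {H} in G with B→· removed — back-door holds.
P(F|do(B)) = Σ_{H} P(F|B,H)·P(H).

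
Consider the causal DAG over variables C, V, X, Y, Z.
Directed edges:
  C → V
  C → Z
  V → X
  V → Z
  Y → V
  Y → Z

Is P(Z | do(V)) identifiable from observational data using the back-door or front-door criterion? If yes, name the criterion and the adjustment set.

P(Z|do(V)): backdoor, adjust for {C, Y}.

desc(V)\{V}={X,Z}; candidates ⊆ {C,Y}.
size 0: {}; under {} V still reaches {C,Y,Z} ∋ Z.
size 1: {C}, {Y}; under {C} V still reaches {Y,Z} ∋ Z.
{C,Y}: V⊥Z given {C,Y} in G with V→· removed — back-door holds.
P(Z|do(V)) = Σ_{C,Y} P(Z|V,C,Y)·P(C,Y).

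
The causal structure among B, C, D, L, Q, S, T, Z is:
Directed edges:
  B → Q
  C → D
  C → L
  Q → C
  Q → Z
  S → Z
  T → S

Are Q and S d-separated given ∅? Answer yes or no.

Yes — Q ⊥ S | ∅.

Bayes-Ball from Q | ∅ reaches {B,C,D,L,Z}.
S ∉ reach(Q|∅) ⇒ Q ⊥ S | ∅.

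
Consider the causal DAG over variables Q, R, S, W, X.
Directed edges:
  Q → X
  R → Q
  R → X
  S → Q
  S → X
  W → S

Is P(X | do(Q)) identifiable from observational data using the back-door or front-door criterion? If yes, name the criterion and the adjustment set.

desc(Q)\{Q}={X}; candidates ⊆ {R,S,W}.
size 0: {}; under {} Q still reaches {R,S,W,X} ∋ X.
size 1: {R}, {S}, {W}; under {R} Q still reaches {S,W,X} ∋ X.
{R,S}: Q⊥X given {R,S} in G with Q→· removed — back-door holds.
P(X|do(Q)) = Σ_{R,S} P(X|Q,R,S)·P(R,S).

P(X|do(Q)): backdoor, adjust for {R, S}.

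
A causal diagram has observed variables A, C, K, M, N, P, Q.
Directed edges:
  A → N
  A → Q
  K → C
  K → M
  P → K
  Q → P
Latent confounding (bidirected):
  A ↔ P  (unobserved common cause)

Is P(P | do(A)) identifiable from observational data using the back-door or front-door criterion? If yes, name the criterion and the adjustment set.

desc(A)\{A}={C,K,M,N,P,Q}; candidates ⊆ {—}.
A↔P: latent back-door arc(s) into A.
size 0: {}; under {} A still reaches {C,K,M,P} ∋ P.
A↔P cannot be blocked by any observed set — no back-door set.
{Q}: (i) intercepts every directed A→P path; (ii) no back-door A→{Q}; (iii) {A} blocks every back-door {Q}→P. Front-door holds.
P(P|do(A)) = Σ_{Q} P(Q|A) Σ_{A'} P(P|Q,A')P(A').

P(P|do(A)): frontdoor, adjust for {Q}.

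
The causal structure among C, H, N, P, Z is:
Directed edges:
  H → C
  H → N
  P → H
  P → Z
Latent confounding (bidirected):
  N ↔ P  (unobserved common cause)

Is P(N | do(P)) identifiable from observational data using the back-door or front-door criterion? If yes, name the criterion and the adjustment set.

P(N|do(P)): frontdoor, adjust for {H}.

desc(P)\{P}={C,H,N,Z}; candidates ⊆ {—}.
P↔N: latent back-door arc(s) into P.
size 0: {}; under {} P still reaches {N} ∋ N.
P↔N cannot be blocked by any observed set — no back-door set.
{H}: (i) intercepts every directed P→N path; (ii) no back-door P→{H}; (iii) {P} blocks every back-door {H}→N. Front-door holds.
P(N|do(P)) = Σ_{H} P(H|P) Σ_{P'} P(N|H,P')P(P').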